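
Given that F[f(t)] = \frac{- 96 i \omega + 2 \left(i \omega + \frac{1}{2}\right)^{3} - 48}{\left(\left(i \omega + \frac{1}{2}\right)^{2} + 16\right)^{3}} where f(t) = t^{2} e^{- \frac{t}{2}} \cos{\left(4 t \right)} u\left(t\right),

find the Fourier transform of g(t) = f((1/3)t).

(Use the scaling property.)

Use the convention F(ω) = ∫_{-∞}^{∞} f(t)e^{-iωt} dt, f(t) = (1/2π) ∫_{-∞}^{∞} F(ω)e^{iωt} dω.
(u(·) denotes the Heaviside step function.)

F[g](ω) = \frac{48 \left(- 1152 i \omega + \left(6 i \omega + 1\right)^{3} - 192\right)}{\left(\left(6 i \omega + 1\right)^{2} + 64\right)^{3}}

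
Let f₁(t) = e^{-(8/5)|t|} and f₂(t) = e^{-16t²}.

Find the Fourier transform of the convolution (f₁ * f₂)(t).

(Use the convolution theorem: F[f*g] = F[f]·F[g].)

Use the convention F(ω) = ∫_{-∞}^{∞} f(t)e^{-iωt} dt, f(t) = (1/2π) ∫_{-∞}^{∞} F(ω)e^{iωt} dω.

F[f₁*f₂](ω) = \frac{20 \sqrt{\pi} e^{- \frac{\omega^{2}}{64}}}{25 \omega^{2} + 64}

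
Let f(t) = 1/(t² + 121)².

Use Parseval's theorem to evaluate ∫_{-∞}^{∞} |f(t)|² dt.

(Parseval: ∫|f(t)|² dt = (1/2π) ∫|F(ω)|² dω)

∫|f(t)|² dt = \frac{5 \pi}{311794736}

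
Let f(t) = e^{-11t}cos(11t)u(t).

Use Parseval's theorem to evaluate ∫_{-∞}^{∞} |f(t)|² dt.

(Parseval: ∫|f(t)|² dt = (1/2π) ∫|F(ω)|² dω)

∫|f(t)|² dt = \frac{3}{88}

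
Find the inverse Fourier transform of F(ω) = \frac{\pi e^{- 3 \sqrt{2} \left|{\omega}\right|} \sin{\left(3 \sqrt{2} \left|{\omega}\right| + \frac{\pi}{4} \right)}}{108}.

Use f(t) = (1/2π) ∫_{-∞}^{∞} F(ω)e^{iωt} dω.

f(t) = \frac{2}{t^{4} + 1296}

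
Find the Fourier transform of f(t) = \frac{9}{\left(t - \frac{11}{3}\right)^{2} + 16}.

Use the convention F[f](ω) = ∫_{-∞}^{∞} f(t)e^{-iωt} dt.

F(ω) = \frac{9 \pi e^{- \frac{11 i \omega}{3} - 4 \left|{\omega}\right|}}{4}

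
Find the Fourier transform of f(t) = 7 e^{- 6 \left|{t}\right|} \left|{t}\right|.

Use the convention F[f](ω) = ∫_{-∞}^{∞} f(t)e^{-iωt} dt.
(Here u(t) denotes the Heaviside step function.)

F(ω) = \frac{14 \left(36 - \omega^{2}\right)}{\left(\omega^{2} + 36\right)^{2}}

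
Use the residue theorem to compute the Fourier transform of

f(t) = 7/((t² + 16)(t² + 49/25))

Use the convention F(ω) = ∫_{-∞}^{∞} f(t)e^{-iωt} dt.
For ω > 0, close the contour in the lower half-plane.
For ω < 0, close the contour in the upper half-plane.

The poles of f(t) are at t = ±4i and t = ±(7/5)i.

Let g(z) = f(z)e^{-iωz}; for large |z| the factor e^{-iωz} decays in the lower half-plane when ω > 0 and in the upper half-plane when ω < 0.

Case ω > 0 (lower half-plane, clockwise contour ⇒ F(ω) = -2πi·ΣRes):
  Res_{z = - 4 i} g(z) = - \frac{175 i e^{- 4 \omega}}{2808}
  Res_{z = - \frac{7 i}{5}} g(z) = \frac{125 i e^{- \frac{7 \omega}{5}}}{702}
  F(ω) = -2πi·ΣRes = - \frac{175 \pi e^{- 4 \omega}}{1404} + \frac{125 \pi e^{- \frac{7 \omega}{5}}}{351}

Case ω < 0 (upper half-plane, counterclockwise contour ⇒ F(ω) = +2πi·ΣRes):
  Res_{z = 4 i} g(z) = \frac{175 i e^{4 \omega}}{2808}
  Res_{z = \frac{7 i}{5}} g(z) = - \frac{125 i e^{\frac{7 \omega}{5}}}{702}
  F(ω) = 2πi·ΣRes = \frac{25 \pi \left(20 e^{\frac{7 \omega}{5}} - 7 e^{4 \omega}\right)}{1404}

Both cases combine into a single formula in |ω|:

F(ω) = - \frac{175 \pi e^{- 4 \left|{\omega}\right|}}{1404} + \frac{125 \pi e^{- \frac{7 \left|{\omega}\right|}{5}}}{351}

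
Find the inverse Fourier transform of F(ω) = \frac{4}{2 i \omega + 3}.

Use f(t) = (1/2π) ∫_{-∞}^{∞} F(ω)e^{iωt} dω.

f(t) = 2 e^{- \frac{3 t}{2}} u\left(t\right)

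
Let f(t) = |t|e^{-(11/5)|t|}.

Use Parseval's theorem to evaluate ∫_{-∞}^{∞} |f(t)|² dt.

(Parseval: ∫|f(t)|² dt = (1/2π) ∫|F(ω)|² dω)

∫|f(t)|² dt = \frac{125}{2662}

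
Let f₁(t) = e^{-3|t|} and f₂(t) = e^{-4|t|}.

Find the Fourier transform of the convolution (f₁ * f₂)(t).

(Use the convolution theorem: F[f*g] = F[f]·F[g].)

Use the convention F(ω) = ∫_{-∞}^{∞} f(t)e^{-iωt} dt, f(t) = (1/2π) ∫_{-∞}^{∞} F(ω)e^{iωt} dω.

F[f₁*f₂](ω) = \frac{48}{\left(\omega^{2} + 9\right) \left(\omega^{2} + 16\right)}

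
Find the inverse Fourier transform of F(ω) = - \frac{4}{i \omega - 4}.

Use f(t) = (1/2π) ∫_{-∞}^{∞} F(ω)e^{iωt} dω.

f(t) = 4 e^{4 t} u\left(- t\right)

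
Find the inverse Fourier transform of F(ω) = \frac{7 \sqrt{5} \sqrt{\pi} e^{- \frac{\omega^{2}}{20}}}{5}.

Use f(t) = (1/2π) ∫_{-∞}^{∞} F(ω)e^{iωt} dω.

f(t) = 7 e^{- 5 t^{2}}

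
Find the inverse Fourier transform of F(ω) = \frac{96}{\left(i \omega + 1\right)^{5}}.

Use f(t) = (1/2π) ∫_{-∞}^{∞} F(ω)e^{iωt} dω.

f(t) = 4 t^{4} e^{- t} u\left(t\right)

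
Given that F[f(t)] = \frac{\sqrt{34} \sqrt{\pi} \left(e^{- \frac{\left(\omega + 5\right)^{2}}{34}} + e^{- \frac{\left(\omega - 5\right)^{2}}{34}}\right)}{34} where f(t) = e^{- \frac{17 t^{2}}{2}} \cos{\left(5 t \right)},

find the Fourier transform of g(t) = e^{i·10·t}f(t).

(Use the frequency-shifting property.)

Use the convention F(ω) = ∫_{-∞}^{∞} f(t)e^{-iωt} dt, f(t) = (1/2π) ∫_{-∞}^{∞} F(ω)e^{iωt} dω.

F[g](ω) = \frac{\sqrt{34} \sqrt{\pi} \left(e^{\frac{10 \omega}{17}} + e^{\frac{100}{17}}\right) e^{- \frac{\omega^{2}}{34} + \frac{5 \omega}{17} - \frac{225}{34}}}{34}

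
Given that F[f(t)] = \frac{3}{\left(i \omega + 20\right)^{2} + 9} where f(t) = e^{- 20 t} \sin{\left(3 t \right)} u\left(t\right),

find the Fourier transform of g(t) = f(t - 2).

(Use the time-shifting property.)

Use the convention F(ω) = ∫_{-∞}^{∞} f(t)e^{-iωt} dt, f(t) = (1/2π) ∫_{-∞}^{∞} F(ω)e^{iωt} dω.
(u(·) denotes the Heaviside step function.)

F[g](ω) = \frac{3 e^{- 2 i \omega}}{\left(i \omega + 20\right)^{2} + 9}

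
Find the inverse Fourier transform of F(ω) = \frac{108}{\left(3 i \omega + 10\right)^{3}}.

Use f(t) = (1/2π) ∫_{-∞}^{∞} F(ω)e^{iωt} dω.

f(t) = 2 t^{2} e^{- \frac{10 t}{3}} u\left(t\right)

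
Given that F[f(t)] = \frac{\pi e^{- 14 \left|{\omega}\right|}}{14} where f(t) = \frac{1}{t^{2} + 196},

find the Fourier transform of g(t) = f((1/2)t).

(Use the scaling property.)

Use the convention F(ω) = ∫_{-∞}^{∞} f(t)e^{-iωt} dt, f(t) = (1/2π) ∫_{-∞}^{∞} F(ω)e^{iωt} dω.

F[g](ω) = \frac{\pi e^{- 28 \left|{\omega}\right|}}{7}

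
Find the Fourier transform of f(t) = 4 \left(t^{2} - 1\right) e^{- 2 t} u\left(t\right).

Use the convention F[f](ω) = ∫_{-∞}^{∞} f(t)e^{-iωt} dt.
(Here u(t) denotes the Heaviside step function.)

F(ω) = \frac{4 \left(2 i \omega - \left(i \omega + 2\right)^{3} + 4\right)}{\left(i \omega + 2\right)^{4}}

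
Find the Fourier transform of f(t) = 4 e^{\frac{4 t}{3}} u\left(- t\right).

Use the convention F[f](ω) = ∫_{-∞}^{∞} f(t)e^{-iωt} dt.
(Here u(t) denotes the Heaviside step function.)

F(ω) = - \frac{12}{3 i \omega - 4}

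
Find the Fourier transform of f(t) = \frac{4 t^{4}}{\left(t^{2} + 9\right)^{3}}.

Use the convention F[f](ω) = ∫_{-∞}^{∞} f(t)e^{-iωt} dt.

F(ω) = \frac{\pi \left(3 \omega^{2} - 5 \left|{\omega}\right| + 1\right) e^{- 3 \left|{\omega}\right|}}{2}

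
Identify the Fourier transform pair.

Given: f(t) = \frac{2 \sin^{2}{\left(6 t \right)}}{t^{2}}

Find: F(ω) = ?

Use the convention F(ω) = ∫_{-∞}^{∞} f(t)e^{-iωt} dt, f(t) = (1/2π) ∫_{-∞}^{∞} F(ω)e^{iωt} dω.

F(ω) = \begin{cases} \pi \left(12 - \left|{\omega}\right|\right) & \text{for}\: \omega > -12 \wedge \omega < 12 \\0 & \text{otherwise} \end{cases}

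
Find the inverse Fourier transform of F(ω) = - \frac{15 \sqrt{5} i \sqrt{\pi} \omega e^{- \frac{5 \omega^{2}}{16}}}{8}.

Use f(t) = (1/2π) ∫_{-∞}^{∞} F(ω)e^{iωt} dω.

f(t) = 6 t e^{- \frac{4 t^{2}}{5}}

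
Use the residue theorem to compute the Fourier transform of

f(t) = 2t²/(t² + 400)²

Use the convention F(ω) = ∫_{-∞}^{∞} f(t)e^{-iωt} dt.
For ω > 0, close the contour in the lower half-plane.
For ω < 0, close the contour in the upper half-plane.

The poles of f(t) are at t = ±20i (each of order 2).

Let g(z) = f(z)e^{-iωz}; for large |z| the factor e^{-iωz} decays in the lower half-plane when ω > 0 and in the upper half-plane when ω < 0.

Case ω > 0 (lower half-plane, clockwise contour ⇒ F(ω) = -2πi·ΣRes):
  Res_{z = - 20 i} g(z) = \frac{i \left(1 - 20 \omega\right) e^{- 20 \omega}}{40} (pole of order 2)
  F(ω) = -2πi·ΣRes = \frac{\pi \left(1 - 20 \omega\right) e^{- 20 \omega}}{20}

Case ω < 0 (upper half-plane, counterclockwise contour ⇒ F(ω) = +2πi·ΣRes):
  Res_{z = 20 i} g(z) = \frac{i \left(- 20 \omega - 1\right) e^{20 \omega}}{40} (pole of order 2)
  F(ω) = 2πi·ΣRes = \frac{\pi \left(20 \omega + 1\right) e^{20 \omega}}{20}

Both cases combine into a single formula in |ω|:

F(ω) = \frac{\pi \left(1 - 20 \left|{\omega}\right|\right) e^{- 20 \left|{\omega}\right|}}{20}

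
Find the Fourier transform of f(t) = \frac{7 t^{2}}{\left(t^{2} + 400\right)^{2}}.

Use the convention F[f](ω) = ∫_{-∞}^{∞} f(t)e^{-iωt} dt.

F(ω) = \frac{7 \pi \left(1 - 20 \left|{\omega}\right|\right) e^{- 20 \left|{\omega}\right|}}{40}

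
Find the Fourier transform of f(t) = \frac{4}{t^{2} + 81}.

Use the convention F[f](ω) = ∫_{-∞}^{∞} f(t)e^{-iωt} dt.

F(ω) = \frac{4 \pi e^{- 9 \left|{\omega}\right|}}{9}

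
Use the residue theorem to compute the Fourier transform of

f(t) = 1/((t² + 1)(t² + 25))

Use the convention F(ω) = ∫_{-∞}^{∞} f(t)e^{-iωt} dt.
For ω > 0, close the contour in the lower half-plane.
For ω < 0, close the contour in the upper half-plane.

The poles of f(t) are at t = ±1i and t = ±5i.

Let g(z) = f(z)e^{-iωz}; for large |z| the factor e^{-iωz} decays in the lower half-plane when ω > 0 and in the upper half-plane when ω < 0.

Case ω > 0 (lower half-plane, clockwise contour ⇒ F(ω) = -2πi·ΣRes):
  Res_{z = - i} g(z) = \frac{i e^{- \omega}}{48}
  Res_{z = - 5 i} g(z) = - \frac{i e^{- 5 \omega}}{240}
  F(ω) = -2πi·ΣRes = \frac{\pi e^{- \omega}}{24} - \frac{\pi e^{- 5 \omega}}{120}

Case ω < 0 (upper half-plane, counterclockwise contour ⇒ F(ω) = +2πi·ΣRes):
  Res_{z = i} g(z) = - \frac{i e^{\omega}}{48}
  Res_{z = 5 i} g(z) = \frac{i e^{5 \omega}}{240}
  F(ω) = 2πi·ΣRes = \frac{\pi \left(5 - e^{4 \omega}\right) e^{\omega}}{120}

Both cases combine into a single formula in |ω|:

F(ω) = \frac{\pi e^{- \left|{\omega}\right|}}{24} - \frac{\pi e^{- 5 \left|{\omega}\right|}}{120}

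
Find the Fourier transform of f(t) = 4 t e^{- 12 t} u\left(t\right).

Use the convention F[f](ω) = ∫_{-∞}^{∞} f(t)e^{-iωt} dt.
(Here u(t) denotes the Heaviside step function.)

F(ω) = \frac{4}{\left(i \omega + 12\right)^{2}}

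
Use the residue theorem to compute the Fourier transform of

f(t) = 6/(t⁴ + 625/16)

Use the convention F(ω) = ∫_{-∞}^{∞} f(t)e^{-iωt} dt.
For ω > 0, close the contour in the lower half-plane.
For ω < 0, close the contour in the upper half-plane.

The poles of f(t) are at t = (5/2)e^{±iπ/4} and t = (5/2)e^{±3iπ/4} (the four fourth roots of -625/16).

Let g(z) = f(z)e^{-iωz}; for large |z| the factor e^{-iωz} decays in the lower half-plane when ω > 0 and in the upper half-plane when ω < 0.

Case ω > 0 (lower half-plane, clockwise contour ⇒ F(ω) = -2πi·ΣRes):
  Res_{z = - \frac{5 \sqrt{2}}{4} - \frac{5 \sqrt{2} i}{4}} g(z) = \frac{6 \sqrt{2} \left(1 + i\right) e^{\frac{5 \sqrt{2} \omega \left(-1 + i\right)}{4}}}{125}
  Res_{z = \frac{5 \sqrt{2}}{4} - \frac{5 \sqrt{2} i}{4}} g(z) = \frac{6 \sqrt{2} \left(-1 + i\right) e^{- \frac{5 \sqrt{2} \omega \left(1 + i\right)}{4}}}{125}
  F(ω) = -2πi·ΣRes = \frac{12 \sqrt{2} \pi \left(\left(1 - i\right) e^{\frac{5 \sqrt{2} i \omega}{2}} + 1 + i\right) e^{- \frac{5 \sqrt{2} \omega \left(1 + i\right)}{4}}}{125} = \frac{48 \pi e^{- \frac{5 \sqrt{2} \omega}{4}} \sin{\left(\frac{5 \sqrt{2} \omega}{4} + \frac{\pi}{4} \right)}}{125}

Case ω < 0 (upper half-plane, counterclockwise contour ⇒ F(ω) = +2πi·ΣRes):
  Res_{z = \frac{5 \sqrt{2}}{4} + \frac{5 \sqrt{2} i}{4}} g(z) = - \frac{6 \sqrt{2} \left(1 + i\right) e^{\frac{5 \sqrt{2} \omega \left(1 - i\right)}{4}}}{125}
  Res_{z = - \frac{5 \sqrt{2}}{4} + \frac{5 \sqrt{2} i}{4}} g(z) = \frac{6 \sqrt{2} \left(1 - i\right) e^{\frac{5 \sqrt{2} \omega \left(1 + i\right)}{4}}}{125}
  F(ω) = 2πi·ΣRes = - \frac{12 \sqrt{2} i \pi \left(\left(1 + i\right) e^{\frac{5 \sqrt{2} \omega \left(1 - i\right)}{4}} - \left(1 - i\right) e^{\frac{5 \sqrt{2} \omega \left(1 + i\right)}{4}}\right)}{125} = \frac{48 \pi e^{\frac{5 \sqrt{2} \omega}{4}} \cos{\left(\frac{5 \sqrt{2} \omega}{4} + \frac{\pi}{4} \right)}}{125}

Both cases combine into a single formula in |ω|:

F(ω) = \frac{48 \pi e^{- \frac{5 \sqrt{2} \left|{\omega}\right|}{4}} \sin{\left(\frac{5 \sqrt{2} \left|{\omega}\right|}{4} + \frac{\pi}{4} \right)}}{125}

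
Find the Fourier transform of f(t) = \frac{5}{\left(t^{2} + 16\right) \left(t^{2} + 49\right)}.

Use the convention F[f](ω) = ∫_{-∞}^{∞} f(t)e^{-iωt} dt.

F(ω) = \frac{5 \pi \left(7 e^{3 \left|{\omega}\right|} - 4\right) e^{- 7 \left|{\omega}\right|}}{924}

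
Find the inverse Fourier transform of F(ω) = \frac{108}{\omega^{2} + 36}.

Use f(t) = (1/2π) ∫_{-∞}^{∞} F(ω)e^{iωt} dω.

f(t) = 9 e^{- 6 \left|{t}\right|}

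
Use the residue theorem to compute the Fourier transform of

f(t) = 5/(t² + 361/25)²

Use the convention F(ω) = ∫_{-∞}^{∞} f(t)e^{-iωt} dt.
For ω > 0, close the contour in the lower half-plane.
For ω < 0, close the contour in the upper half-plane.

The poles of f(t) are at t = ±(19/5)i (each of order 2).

Let g(z) = f(z)e^{-iωz}; for large |z| the factor e^{-iωz} decays in the lower half-plane when ω > 0 and in the upper half-plane when ω < 0.

Case ω > 0 (lower half-plane, clockwise contour ⇒ F(ω) = -2πi·ΣRes):
  Res_{z = - \frac{19 i}{5}} g(z) = \frac{125 i \left(19 \omega + 5\right) e^{- \frac{19 \omega}{5}}}{27436} (pole of order 2)
  F(ω) = -2πi·ΣRes = \frac{125 \pi \left(19 \omega + 5\right) e^{- \frac{19 \omega}{5}}}{13718}

Case ω < 0 (upper half-plane, counterclockwise contour ⇒ F(ω) = +2πi·ΣRes):
  Res_{z = \frac{19 i}{5}} g(z) = \frac{125 i \left(19 \omega - 5\right) e^{\frac{19 \omega}{5}}}{27436} (pole of order 2)
  F(ω) = 2πi·ΣRes = \frac{125 \pi \left(5 - 19 \omega\right) e^{\frac{19 \omega}{5}}}{13718}

Both cases combine into a single formula in |ω|:

F(ω) = \frac{125 \pi \left(19 \left|{\omega}\right| + 5\right) e^{- \frac{19 \left|{\omega}\right|}{5}}}{13718}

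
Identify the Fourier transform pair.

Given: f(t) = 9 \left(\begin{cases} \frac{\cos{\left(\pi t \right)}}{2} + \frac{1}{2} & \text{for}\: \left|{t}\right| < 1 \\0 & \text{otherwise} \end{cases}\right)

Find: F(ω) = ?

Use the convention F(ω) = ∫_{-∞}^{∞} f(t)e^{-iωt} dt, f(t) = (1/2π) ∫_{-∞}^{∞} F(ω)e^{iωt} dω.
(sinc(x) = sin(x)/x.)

F(ω) = - \frac{9 \pi^{2} \operatorname{sinc}{\left(\omega \right)}}{\omega^{2} - \pi^{2}}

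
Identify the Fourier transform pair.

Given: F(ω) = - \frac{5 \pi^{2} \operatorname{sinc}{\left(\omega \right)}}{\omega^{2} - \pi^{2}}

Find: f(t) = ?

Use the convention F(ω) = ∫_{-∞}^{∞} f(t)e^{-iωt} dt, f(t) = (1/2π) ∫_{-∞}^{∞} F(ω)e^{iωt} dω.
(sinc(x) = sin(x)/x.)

f(t) = 5 \left(\begin{cases} \frac{\cos{\left(\pi t \right)}}{2} + \frac{1}{2} & \text{for}\: \left|{t}\right| < 1 \\0 & \text{otherwise} \end{cases}\right)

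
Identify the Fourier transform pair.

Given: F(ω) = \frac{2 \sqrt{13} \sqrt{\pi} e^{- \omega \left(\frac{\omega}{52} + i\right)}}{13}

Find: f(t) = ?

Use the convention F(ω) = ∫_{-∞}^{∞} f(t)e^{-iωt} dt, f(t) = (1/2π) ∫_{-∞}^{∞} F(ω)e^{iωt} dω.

f(t) = 2 e^{- 13 \left(t - 1\right)^{2}}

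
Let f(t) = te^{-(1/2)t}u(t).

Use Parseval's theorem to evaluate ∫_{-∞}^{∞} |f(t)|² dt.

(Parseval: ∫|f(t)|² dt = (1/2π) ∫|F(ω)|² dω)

∫|f(t)|² dt = 2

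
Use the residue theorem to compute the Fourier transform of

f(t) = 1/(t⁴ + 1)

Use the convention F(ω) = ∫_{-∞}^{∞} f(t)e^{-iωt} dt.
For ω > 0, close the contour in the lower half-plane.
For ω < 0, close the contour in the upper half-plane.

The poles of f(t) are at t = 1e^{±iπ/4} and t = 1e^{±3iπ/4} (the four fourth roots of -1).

Let g(z) = f(z)e^{-iωz}; for large |z| the factor e^{-iωz} decays in the lower half-plane when ω > 0 and in the upper half-plane when ω < 0.

Case ω > 0 (lower half-plane, clockwise contour ⇒ F(ω) = -2πi·ΣRes):
  Res_{z = - \frac{\sqrt{2}}{2} - \frac{\sqrt{2} i}{2}} g(z) = \frac{\sqrt{2} i \left(1 - i\right) e^{\frac{\sqrt{2} \omega \left(-1 + i\right)}{2}}}{8}
  Res_{z = \frac{\sqrt{2}}{2} - \frac{\sqrt{2} i}{2}} g(z) = \frac{\sqrt{2} i \left(1 + i\right) e^{- \frac{\sqrt{2} \omega \left(1 + i\right)}{2}}}{8}
  F(ω) = -2πi·ΣRes = \frac{\sqrt{2} \pi \left(1 - i\right) \left(e^{\sqrt{2} i \omega} + i\right) e^{- \frac{\sqrt{2} \omega \left(1 + i\right)}{2}}}{4} = \pi e^{- \frac{\sqrt{2} \omega}{2}} \sin{\left(\frac{\sqrt{2} \omega}{2} + \frac{\pi}{4} \right)}

Case ω < 0 (upper half-plane, counterclockwise contour ⇒ F(ω) = +2πi·ΣRes):
  Res_{z = \frac{\sqrt{2}}{2} + \frac{\sqrt{2} i}{2}} g(z) = \frac{\sqrt{2} i \left(-1 + i\right) e^{\frac{\sqrt{2} \omega \left(1 - i\right)}{2}}}{8}
  Res_{z = - \frac{\sqrt{2}}{2} + \frac{\sqrt{2} i}{2}} g(z) = \frac{\sqrt{2} \left(1 - i\right) e^{\frac{\sqrt{2} \omega \left(1 + i\right)}{2}}}{8}
  F(ω) = 2πi·ΣRes = - \frac{\sqrt{2} i \pi \left(i \left(1 - i\right) e^{\frac{\sqrt{2} \omega \left(1 - i\right)}{2}} - \left(1 - i\right) e^{\frac{\sqrt{2} \omega \left(1 + i\right)}{2}}\right)}{4} = \pi e^{\frac{\sqrt{2} \omega}{2}} \cos{\left(\frac{\sqrt{2} \omega}{2} + \frac{\pi}{4} \right)}

Both cases combine into a single formula in |ω|:

F(ω) = \pi e^{- \frac{\sqrt{2} \left|{\omega}\right|}{2}} \sin{\left(\frac{\sqrt{2} \left|{\omega}\right|}{2} + \frac{\pi}{4} \right)}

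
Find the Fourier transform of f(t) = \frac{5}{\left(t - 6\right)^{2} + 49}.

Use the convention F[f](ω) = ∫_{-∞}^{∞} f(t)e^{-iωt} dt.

F(ω) = \frac{5 \pi e^{- 6 i \omega - 7 \left|{\omega}\right|}}{7}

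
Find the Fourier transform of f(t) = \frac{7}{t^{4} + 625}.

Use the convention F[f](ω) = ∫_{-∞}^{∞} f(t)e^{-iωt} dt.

F(ω) = \frac{7 \pi e^{- \frac{5 \sqrt{2} \left|{\omega}\right|}{2}} \sin{\left(\frac{5 \sqrt{2} \left|{\omega}\right|}{2} + \frac{\pi}{4} \right)}}{125}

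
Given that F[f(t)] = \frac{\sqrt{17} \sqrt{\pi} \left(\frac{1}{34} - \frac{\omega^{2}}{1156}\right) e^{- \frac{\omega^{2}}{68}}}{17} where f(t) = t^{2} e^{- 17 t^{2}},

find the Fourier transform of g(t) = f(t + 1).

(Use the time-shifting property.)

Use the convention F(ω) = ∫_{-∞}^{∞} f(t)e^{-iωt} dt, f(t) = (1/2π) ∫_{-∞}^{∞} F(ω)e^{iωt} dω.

F[g](ω) = \frac{\sqrt{17} \sqrt{\pi} \left(34 - \omega^{2}\right) e^{\omega \left(- \frac{\omega}{68} + i\right)}}{19652}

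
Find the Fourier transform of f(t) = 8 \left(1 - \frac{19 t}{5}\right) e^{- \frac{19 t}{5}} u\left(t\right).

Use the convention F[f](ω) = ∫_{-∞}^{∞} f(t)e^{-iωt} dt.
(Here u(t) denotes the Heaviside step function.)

F(ω) = \frac{200 i \omega}{- 25 \omega^{2} + 190 i \omega + 361}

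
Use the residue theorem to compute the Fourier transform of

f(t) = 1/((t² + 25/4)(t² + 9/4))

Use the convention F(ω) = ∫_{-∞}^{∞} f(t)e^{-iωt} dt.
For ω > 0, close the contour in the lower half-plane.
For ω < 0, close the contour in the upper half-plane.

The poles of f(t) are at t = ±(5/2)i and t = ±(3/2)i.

Let g(z) = f(z)e^{-iωz}; for large |z| the factor e^{-iωz} decays in the lower half-plane when ω > 0 and in the upper half-plane when ω < 0.

Case ω > 0 (lower half-plane, clockwise contour ⇒ F(ω) = -2πi·ΣRes):
  Res_{z = - \frac{5 i}{2}} g(z) = - \frac{i e^{- \frac{5 \omega}{2}}}{20}
  Res_{z = - \frac{3 i}{2}} g(z) = \frac{i e^{- \frac{3 \omega}{2}}}{12}
  F(ω) = -2πi·ΣRes = \frac{\pi \left(5 e^{\omega} - 3\right) e^{- \frac{5 \omega}{2}}}{30}

Case ω < 0 (upper half-plane, counterclockwise contour ⇒ F(ω) = +2πi·ΣRes):
  Res_{z = \frac{5 i}{2}} g(z) = \frac{i e^{\frac{5 \omega}{2}}}{20}
  Res_{z = \frac{3 i}{2}} g(z) = - \frac{i e^{\frac{3 \omega}{2}}}{12}
  F(ω) = 2πi·ΣRes = \frac{\pi \left(5 - 3 e^{\omega}\right) e^{\frac{3 \omega}{2}}}{30}

Both cases combine into a single formula in |ω|:

F(ω) = \frac{\pi \left(5 e^{\left|{\omega}\right|} - 3\right) e^{- \frac{5 \left|{\omega}\right|}{2}}}{30}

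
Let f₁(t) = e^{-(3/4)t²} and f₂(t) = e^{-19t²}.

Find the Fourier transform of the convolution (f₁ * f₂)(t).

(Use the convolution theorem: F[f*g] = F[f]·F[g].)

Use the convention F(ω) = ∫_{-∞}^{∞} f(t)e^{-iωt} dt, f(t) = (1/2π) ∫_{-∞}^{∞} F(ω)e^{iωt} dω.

F[f₁*f₂](ω) = \frac{2 \sqrt{57} \pi e^{- \frac{79 \omega^{2}}{228}}}{57}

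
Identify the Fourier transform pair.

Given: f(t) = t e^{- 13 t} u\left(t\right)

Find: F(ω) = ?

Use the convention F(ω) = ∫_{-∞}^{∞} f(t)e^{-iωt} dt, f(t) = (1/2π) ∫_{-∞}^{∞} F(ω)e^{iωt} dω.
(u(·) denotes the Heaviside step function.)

F(ω) = \frac{1}{\left(i \omega + 13\right)^{2}}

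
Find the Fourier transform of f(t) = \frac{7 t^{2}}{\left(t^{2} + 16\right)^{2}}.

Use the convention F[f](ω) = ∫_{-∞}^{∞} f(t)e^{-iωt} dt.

F(ω) = \frac{7 \pi \left(1 - 4 \left|{\omega}\right|\right) e^{- 4 \left|{\omega}\right|}}{8}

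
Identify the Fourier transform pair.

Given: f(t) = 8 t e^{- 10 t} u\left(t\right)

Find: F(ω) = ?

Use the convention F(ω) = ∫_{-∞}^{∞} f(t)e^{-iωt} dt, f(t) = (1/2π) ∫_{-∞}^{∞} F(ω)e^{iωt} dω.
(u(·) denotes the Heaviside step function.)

F(ω) = \frac{8}{\left(i \omega + 10\right)^{2}}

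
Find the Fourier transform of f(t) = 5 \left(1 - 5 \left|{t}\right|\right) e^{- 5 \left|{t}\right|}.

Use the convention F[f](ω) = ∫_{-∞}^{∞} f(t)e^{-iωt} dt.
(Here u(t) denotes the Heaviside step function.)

F(ω) = \frac{100 \omega^{2}}{\left(\omega^{2} + 25\right)^{2}}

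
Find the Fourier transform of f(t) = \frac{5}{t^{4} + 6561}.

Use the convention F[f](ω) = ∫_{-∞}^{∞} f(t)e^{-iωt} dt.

F(ω) = \frac{5 \pi e^{- \frac{9 \sqrt{2} \left|{\omega}\right|}{2}} \sin{\left(\frac{9 \sqrt{2} \left|{\omega}\right|}{2} + \frac{\pi}{4} \right)}}{729}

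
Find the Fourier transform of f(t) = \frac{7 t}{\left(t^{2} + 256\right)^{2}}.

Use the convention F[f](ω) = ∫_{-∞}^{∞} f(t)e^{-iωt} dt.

F(ω) = - \frac{7 i \pi \omega e^{- 16 \left|{\omega}\right|}}{32}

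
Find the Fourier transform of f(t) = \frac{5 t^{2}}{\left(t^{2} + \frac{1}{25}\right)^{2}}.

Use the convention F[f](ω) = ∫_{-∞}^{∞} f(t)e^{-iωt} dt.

F(ω) = \frac{5 \pi \left(5 - \left|{\omega}\right|\right) e^{- \frac{\left|{\omega}\right|}{5}}}{2}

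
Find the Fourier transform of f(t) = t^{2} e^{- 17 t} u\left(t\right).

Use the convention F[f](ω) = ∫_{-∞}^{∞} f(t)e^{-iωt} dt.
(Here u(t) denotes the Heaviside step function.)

F(ω) = \frac{2}{\left(i \omega + 17\right)^{3}}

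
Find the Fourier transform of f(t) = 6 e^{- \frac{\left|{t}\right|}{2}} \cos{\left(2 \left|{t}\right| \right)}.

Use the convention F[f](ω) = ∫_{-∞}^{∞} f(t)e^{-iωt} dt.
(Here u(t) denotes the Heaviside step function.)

F(ω) = \frac{24 \left(4 \omega^{2} + 17\right)}{16 \omega^{4} - 120 \omega^{2} + 289}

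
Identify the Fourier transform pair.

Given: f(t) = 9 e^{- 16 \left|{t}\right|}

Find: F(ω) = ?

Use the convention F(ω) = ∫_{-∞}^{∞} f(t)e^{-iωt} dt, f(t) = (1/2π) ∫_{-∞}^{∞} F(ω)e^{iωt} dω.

F(ω) = \frac{288}{\omega^{2} + 256}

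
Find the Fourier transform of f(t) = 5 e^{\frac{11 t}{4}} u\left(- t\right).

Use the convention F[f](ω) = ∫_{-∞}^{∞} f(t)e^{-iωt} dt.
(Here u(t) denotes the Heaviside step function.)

F(ω) = - \frac{20}{4 i \omega - 11}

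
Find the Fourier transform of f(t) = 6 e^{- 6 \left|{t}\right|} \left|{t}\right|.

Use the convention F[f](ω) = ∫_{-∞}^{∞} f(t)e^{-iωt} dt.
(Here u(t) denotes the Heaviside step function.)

F(ω) = \frac{12 \left(36 - \omega^{2}\right)}{\left(\omega^{2} + 36\right)^{2}}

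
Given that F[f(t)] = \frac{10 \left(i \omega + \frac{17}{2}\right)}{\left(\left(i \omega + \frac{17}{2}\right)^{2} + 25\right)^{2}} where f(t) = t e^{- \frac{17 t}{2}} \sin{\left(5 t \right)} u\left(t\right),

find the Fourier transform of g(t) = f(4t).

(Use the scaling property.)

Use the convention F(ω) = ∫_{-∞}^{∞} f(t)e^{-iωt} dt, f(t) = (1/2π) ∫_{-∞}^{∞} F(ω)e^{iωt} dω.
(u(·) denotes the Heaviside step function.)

F[g](ω) = \frac{160 \left(i \omega + 34\right)}{\left(\left(i \omega + 34\right)^{2} + 400\right)^{2}}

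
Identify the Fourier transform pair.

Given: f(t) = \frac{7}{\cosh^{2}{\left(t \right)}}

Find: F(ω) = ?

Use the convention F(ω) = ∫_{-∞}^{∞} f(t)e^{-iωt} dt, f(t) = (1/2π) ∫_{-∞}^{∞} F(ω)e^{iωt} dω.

F(ω) = \frac{7 \pi \omega}{\sinh{\left(\frac{\pi \omega}{2} \right)}}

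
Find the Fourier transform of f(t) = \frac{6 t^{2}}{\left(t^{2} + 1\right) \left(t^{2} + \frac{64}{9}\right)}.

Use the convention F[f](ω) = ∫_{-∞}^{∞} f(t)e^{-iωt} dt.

F(ω) = - \frac{54 \pi e^{- \left|{\omega}\right|}}{55} + \frac{144 \pi e^{- \frac{8 \left|{\omega}\right|}{3}}}{55}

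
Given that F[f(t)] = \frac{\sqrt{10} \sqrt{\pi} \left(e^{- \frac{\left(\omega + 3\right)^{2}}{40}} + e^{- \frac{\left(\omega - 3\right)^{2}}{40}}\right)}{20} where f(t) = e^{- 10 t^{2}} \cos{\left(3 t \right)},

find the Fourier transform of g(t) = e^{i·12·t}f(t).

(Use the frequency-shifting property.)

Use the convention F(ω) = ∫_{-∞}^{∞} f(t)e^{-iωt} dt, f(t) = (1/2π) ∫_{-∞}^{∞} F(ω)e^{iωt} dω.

F[g](ω) = \frac{\sqrt{10} \sqrt{\pi} e^{- \frac{\left(\omega - 9\right)^{2}}{40}}}{20} + \frac{\sqrt{10} \sqrt{\pi} e^{- \frac{\left(\omega - 15\right)^{2}}{40}}}{20}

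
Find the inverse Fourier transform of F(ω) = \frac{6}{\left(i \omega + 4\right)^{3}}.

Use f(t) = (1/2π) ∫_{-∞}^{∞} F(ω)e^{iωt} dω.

f(t) = 3 t^{2} e^{- 4 t} u\left(t\right)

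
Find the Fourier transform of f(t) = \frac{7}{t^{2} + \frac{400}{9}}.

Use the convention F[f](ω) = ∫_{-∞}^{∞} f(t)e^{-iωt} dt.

F(ω) = \frac{21 \pi e^{- \frac{20 \left|{\omega}\right|}{3}}}{20}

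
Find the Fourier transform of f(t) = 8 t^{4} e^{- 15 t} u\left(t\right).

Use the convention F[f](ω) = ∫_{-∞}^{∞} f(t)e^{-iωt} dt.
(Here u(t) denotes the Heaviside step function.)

F(ω) = \frac{192}{\left(i \omega + 15\right)^{5}}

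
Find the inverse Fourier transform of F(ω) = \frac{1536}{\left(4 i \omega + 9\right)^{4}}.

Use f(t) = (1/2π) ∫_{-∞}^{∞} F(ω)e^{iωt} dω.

f(t) = t^{3} e^{- \frac{9 t}{4}} u\left(t\right)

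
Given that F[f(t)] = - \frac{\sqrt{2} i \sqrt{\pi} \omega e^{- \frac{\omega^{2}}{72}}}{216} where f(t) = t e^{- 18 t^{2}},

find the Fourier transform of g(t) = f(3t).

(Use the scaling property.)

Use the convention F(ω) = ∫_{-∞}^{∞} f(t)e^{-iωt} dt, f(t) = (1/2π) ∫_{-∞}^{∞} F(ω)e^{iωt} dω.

F[g](ω) = - \frac{\sqrt{2} i \sqrt{\pi} \omega e^{- \frac{\omega^{2}}{648}}}{1944}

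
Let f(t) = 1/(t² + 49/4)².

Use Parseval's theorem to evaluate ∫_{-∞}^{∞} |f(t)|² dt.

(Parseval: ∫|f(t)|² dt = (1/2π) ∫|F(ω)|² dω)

∫|f(t)|² dt = \frac{40 \pi}{823543}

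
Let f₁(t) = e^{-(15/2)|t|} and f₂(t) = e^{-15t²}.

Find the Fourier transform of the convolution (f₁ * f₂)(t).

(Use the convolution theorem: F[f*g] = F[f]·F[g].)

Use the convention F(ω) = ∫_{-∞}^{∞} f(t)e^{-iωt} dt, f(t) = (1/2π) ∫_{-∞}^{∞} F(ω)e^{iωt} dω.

F[f₁*f₂](ω) = \frac{4 \sqrt{15} \sqrt{\pi} e^{- \frac{\omega^{2}}{60}}}{4 \omega^{2} + 225}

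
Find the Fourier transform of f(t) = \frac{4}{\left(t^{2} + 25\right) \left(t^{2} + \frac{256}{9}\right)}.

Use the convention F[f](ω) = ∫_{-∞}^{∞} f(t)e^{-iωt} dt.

F(ω) = \frac{36 \pi e^{- 5 \left|{\omega}\right|}}{155} - \frac{27 \pi e^{- \frac{16 \left|{\omega}\right|}{3}}}{124}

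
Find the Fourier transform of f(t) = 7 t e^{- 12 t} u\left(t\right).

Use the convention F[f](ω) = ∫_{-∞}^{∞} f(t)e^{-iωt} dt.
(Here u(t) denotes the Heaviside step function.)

F(ω) = \frac{7}{\left(i \omega + 12\right)^{2}}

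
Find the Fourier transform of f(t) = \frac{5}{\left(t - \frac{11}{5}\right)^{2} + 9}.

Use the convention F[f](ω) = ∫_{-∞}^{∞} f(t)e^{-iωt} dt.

F(ω) = \frac{5 \pi e^{- \frac{11 i \omega}{5} - 3 \left|{\omega}\right|}}{3}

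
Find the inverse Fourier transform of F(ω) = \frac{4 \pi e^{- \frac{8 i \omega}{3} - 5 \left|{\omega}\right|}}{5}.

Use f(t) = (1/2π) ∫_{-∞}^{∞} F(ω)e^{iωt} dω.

f(t) = \frac{4}{\left(t - \frac{8}{3}\right)^{2} + 25}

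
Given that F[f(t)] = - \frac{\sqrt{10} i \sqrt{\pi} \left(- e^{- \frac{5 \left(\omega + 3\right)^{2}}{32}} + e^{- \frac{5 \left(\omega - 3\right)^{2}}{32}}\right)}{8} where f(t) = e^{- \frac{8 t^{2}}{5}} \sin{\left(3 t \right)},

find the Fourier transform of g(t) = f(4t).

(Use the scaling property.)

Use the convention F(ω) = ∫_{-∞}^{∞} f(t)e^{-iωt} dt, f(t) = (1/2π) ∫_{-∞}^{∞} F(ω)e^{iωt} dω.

F[g](ω) = \frac{\sqrt{10} i \sqrt{\pi} \left(1 - e^{\frac{15 \omega}{32}}\right) e^{- \frac{5 \omega^{2}}{512} - \frac{15 \omega}{64} - \frac{45}{32}}}{32}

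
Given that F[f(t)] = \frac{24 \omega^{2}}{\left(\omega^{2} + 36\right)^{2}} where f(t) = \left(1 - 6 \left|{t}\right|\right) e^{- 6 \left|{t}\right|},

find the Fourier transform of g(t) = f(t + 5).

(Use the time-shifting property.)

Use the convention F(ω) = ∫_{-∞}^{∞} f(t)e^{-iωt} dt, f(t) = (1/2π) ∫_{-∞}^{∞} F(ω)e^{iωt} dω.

F[g](ω) = \frac{24 \omega^{2} e^{5 i \omega}}{\left(\omega^{2} + 36\right)^{2}}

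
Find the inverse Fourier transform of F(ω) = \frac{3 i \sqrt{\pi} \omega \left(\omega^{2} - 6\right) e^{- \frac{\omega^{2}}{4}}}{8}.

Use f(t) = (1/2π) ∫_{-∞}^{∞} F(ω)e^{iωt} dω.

f(t) = 3 t^{3} e^{- t^{2}}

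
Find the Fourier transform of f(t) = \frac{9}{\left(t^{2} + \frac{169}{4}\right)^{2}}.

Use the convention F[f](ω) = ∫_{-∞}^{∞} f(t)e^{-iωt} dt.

F(ω) = \frac{18 \pi \left(13 \left|{\omega}\right| + 2\right) e^{- \frac{13 \left|{\omega}\right|}{2}}}{2197}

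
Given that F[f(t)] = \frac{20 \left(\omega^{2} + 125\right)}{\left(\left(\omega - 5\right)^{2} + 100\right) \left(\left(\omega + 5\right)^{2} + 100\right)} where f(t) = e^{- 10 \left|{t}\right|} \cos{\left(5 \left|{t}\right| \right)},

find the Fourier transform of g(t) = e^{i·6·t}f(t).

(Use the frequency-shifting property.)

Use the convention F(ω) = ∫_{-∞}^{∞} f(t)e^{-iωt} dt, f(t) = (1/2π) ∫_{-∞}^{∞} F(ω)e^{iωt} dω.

F[g](ω) = \frac{20 \left(\left(\omega - 6\right)^{2} + 125\right)}{\left(\left(\omega - 11\right)^{2} + 100\right) \left(\left(\omega - 1\right)^{2} + 100\right)}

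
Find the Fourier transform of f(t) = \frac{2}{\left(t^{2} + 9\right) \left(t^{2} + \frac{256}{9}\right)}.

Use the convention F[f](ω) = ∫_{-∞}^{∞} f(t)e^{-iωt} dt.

F(ω) = \frac{6 \pi e^{- 3 \left|{\omega}\right|}}{175} - \frac{27 \pi e^{- \frac{16 \left|{\omega}\right|}{3}}}{1400}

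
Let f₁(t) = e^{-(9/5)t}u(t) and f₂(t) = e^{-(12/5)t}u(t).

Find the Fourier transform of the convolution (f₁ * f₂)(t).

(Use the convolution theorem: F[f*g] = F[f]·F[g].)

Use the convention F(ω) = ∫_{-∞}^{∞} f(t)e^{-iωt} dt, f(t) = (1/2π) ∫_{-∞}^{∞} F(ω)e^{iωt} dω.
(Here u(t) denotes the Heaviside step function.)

F[f₁*f₂](ω) = \frac{25}{- 25 \omega^{2} + 105 i \omega + 108}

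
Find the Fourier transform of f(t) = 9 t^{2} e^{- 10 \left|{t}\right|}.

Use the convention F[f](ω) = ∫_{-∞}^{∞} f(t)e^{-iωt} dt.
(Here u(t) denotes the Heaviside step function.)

F(ω) = \frac{360 \left(100 - 3 \omega^{2}\right)}{\left(\omega^{2} + 100\right)^{3}}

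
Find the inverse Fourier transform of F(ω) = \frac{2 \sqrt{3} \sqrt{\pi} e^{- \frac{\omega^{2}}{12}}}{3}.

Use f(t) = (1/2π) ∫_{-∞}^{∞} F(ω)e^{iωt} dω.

f(t) = 2 e^{- 3 t^{2}}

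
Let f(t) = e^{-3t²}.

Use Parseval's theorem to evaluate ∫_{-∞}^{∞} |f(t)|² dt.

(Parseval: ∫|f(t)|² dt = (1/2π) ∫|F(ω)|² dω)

∫|f(t)|² dt = \frac{\sqrt{6} \sqrt{\pi}}{6}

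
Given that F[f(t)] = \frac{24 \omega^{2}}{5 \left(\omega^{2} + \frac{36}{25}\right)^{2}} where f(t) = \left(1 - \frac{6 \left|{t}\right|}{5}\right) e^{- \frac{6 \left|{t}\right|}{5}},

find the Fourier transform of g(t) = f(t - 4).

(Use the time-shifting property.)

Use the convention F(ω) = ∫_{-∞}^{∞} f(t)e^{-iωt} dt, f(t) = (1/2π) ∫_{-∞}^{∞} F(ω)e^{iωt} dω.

F[g](ω) = \frac{3000 \omega^{2} e^{- 4 i \omega}}{\left(25 \omega^{2} + 36\right)^{2}}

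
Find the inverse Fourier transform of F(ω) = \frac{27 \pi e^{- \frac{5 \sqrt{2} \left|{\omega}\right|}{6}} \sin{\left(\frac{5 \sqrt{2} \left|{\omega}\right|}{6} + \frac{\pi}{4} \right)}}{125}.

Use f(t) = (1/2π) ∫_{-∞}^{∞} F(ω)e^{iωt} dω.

f(t) = \frac{1}{t^{4} + \frac{625}{81}}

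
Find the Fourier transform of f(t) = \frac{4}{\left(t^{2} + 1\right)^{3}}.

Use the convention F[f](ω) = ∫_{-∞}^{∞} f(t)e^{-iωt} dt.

F(ω) = \frac{\pi \left(\omega^{2} + 3 \left|{\omega}\right| + 3\right) e^{- \left|{\omega}\right|}}{2}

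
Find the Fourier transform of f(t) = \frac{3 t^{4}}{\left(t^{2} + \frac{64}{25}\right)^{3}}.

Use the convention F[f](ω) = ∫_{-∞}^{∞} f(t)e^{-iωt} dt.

F(ω) = \frac{3 \pi \left(64 \omega^{2} - 200 \left|{\omega}\right| + 75\right) e^{- \frac{8 \left|{\omega}\right|}{5}}}{320}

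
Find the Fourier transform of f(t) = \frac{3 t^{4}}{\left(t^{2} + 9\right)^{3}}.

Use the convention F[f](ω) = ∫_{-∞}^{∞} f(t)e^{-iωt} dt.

F(ω) = \frac{3 \pi \left(3 \omega^{2} - 5 \left|{\omega}\right| + 1\right) e^{- 3 \left|{\omega}\right|}}{8}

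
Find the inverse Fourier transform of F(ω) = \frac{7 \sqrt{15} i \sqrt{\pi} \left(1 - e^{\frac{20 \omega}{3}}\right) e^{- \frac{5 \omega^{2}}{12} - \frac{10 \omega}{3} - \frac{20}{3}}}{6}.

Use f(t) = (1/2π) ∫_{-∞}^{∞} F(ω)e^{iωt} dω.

f(t) = 7 e^{- \frac{3 t^{2}}{5}} \sin{\left(4 t \right)}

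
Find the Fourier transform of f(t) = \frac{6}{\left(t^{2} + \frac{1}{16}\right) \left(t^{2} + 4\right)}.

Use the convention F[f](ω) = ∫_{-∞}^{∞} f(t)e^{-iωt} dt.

F(ω) = - \frac{16 \pi e^{- 2 \left|{\omega}\right|}}{21} + \frac{128 \pi e^{- \frac{\left|{\omega}\right|}{4}}}{21}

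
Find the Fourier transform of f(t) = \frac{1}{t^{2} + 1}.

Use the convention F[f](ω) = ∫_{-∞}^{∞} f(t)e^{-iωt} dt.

F(ω) = \pi e^{- \left|{\omega}\right|}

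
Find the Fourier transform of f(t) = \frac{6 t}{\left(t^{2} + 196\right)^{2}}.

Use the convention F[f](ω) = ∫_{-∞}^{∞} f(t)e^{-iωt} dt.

F(ω) = - \frac{3 i \pi \omega e^{- 14 \left|{\omega}\right|}}{14}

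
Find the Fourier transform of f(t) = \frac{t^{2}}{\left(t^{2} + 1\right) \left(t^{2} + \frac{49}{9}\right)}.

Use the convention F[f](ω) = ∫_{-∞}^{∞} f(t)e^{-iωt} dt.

F(ω) = - \frac{9 \pi e^{- \left|{\omega}\right|}}{40} + \frac{21 \pi e^{- \frac{7 \left|{\omega}\right|}{3}}}{40}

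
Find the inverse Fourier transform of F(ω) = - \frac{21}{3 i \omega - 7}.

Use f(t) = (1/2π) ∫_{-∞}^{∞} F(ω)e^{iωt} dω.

f(t) = 7 e^{\frac{7 t}{3}} u\left(- t\right)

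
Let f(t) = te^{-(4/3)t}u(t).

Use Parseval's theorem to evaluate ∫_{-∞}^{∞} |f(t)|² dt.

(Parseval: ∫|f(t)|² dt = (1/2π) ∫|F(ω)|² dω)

∫|f(t)|² dt = \frac{27}{256}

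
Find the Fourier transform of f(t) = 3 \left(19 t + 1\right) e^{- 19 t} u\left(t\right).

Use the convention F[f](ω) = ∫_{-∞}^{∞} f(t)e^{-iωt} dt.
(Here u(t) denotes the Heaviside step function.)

F(ω) = \frac{3 \left(- i \omega - 38\right)}{\omega^{2} - 38 i \omega - 361}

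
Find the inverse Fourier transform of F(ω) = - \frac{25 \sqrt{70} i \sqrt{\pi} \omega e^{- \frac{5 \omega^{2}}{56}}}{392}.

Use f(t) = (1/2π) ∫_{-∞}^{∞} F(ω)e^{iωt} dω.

f(t) = 5 t e^{- \frac{14 t^{2}}{5}}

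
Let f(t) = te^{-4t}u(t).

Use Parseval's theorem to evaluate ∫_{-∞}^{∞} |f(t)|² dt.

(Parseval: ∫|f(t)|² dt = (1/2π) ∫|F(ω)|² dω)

∫|f(t)|² dt = \frac{1}{256}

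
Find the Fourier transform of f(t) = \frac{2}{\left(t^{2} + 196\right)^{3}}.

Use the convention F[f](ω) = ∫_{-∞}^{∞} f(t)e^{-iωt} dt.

F(ω) = \frac{\pi \left(196 \omega^{2} + 42 \left|{\omega}\right| + 3\right) e^{- 14 \left|{\omega}\right|}}{2151296}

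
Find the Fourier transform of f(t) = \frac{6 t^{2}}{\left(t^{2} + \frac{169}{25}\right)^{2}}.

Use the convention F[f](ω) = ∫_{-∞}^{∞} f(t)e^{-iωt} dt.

F(ω) = \frac{3 \pi \left(5 - 13 \left|{\omega}\right|\right) e^{- \frac{13 \left|{\omega}\right|}{5}}}{13}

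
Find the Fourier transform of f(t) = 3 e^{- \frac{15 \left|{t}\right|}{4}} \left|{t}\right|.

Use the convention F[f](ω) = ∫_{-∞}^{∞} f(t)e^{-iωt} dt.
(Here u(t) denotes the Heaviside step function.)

F(ω) = \frac{96 \left(225 - 16 \omega^{2}\right)}{\left(16 \omega^{2} + 225\right)^{2}}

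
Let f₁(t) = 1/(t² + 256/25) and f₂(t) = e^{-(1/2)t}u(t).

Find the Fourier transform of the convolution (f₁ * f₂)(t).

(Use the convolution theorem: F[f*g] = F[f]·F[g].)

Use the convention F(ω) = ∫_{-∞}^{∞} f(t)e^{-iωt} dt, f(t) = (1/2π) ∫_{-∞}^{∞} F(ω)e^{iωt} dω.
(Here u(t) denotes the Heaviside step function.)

F[f₁*f₂](ω) = \frac{5 \pi e^{- \frac{16 \left|{\omega}\right|}{5}}}{8 \left(2 i \omega + 1\right)}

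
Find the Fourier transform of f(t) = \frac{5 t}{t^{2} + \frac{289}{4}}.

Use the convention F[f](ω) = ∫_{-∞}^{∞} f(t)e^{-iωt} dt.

F(ω) = - 5 i \pi e^{- \frac{17 \left|{\omega}\right|}{2}} \operatorname{sign}{\left(\omega \right)}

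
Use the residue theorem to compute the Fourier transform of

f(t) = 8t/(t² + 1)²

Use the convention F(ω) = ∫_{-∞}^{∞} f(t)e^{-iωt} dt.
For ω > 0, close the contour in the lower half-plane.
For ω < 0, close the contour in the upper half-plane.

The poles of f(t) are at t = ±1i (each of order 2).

Let g(z) = f(z)e^{-iωz}; for large |z| the factor e^{-iωz} decays in the lower half-plane when ω > 0 and in the upper half-plane when ω < 0.

Case ω > 0 (lower half-plane, clockwise contour ⇒ F(ω) = -2πi·ΣRes):
  Res_{z = - i} g(z) = 2 \omega e^{- \omega} (pole of order 2)
  F(ω) = -2πi·ΣRes = - 4 i \pi \omega e^{- \omega}

Case ω < 0 (upper half-plane, counterclockwise contour ⇒ F(ω) = +2πi·ΣRes):
  Res_{z = i} g(z) = - 2 \omega e^{\omega} (pole of order 2)
  F(ω) = 2πi·ΣRes = - 4 i \pi \omega e^{\omega}

Both cases combine into a single formula in |ω|:

F(ω) = - 4 i \pi \omega e^{- \left|{\omega}\right|}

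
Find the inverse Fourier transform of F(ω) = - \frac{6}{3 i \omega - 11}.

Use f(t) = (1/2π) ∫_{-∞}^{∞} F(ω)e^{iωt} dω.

f(t) = 2 e^{\frac{11 t}{3}} u\left(- t\right)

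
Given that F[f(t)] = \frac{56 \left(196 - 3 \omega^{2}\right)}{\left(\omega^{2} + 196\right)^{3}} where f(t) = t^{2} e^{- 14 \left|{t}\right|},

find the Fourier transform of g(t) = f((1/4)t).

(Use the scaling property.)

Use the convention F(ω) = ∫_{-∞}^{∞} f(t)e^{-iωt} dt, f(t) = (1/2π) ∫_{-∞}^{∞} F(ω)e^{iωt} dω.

F[g](ω) = \frac{14 \left(49 - 12 \omega^{2}\right)}{\left(4 \omega^{2} + 49\right)^{3}}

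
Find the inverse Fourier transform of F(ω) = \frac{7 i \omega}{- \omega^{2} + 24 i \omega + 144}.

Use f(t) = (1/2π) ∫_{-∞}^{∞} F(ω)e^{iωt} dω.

f(t) = 7 \left(1 - 12 t\right) e^{- 12 t} u\left(t\right)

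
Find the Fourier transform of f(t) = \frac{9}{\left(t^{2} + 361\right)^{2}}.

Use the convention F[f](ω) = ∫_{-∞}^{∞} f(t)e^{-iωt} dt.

F(ω) = \frac{9 \pi \left(19 \left|{\omega}\right| + 1\right) e^{- 19 \left|{\omega}\right|}}{13718}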